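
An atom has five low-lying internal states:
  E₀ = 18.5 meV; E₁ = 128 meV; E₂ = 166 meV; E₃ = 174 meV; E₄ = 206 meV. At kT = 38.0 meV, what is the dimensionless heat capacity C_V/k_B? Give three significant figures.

1.02

Eᵢ/kT = 0.48684, 3.3684, 4.3684, 4.5789, 5.4211.
Z = Σ e^(−Eᵢ/kT) = e^(−0.48684) + e^(−3.3684) + e^(−4.3684) + e^(−4.5789) + e^(−5.4211) = 0.61457 + 0.034445 + 0.012671 + 0.010266 + 0.0044223 = 0.67637.
⟨E⟩ = 30.426 meV, ⟨E²⟩ = 2398.6 meV².
C_V/k_B = (⟨E²⟩ − ⟨E⟩²)/(kT)² = (2398.6 − 925.74)/1444.0 = 1.02.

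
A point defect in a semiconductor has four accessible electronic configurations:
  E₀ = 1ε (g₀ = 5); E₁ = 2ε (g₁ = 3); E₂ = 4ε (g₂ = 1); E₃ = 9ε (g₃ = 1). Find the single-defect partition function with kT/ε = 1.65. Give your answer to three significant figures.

Z = 3.71

Eᵢ/kT = 0.60606, 1.2121, 2.4242, 5.4545.
Z = Σ gᵢe^(−Eᵢ/kT) = 5·e^(−0.60606) + 3·e^(−1.2121) + 1·e^(−2.4242) + 1·e^(−5.4545) = 2.7275 + 0.89272 + 0.088549 + 0.0042770 = 3.7130.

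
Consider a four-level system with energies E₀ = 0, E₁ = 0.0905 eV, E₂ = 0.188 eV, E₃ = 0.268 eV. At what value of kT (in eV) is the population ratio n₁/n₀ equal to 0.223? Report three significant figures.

0.0603 eV

n₁/n₀ = exp[−(E₁−E₀)/kT] = 0.223.
⇒ (E₁−E₀)/kT = ln(1/0.223) = ln(4.4843) = 1.5006.
kT = 0.0905 eV / 1.5006 = 0.0603 eV.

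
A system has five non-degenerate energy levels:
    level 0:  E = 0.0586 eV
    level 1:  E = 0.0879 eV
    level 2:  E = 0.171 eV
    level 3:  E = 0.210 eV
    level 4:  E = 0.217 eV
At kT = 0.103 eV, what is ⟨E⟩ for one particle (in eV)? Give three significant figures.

Eᵢ/kT = 0.56893, 0.85340, 1.6602, 2.0388, 2.1068.
Z = Σ e^(−Eᵢ/kT) = e^(−0.56893) + e^(−0.85340) + e^(−1.6602) + e^(−2.0388) + e^(−2.1068) = 0.56613 + 0.42596 + 0.19010 + 0.13018 + 0.12163 = 1.4340.
⟨E⟩ = Σ Eᵢ e^(−Eᵢ/kT) / Z = (0.0586·0.56613 + 0.0879·0.42596 + 0.171·0.19010 + 0.210·0.13018 + 0.217·0.12163) / 1.4340 = 0.109 eV.

0.109 eV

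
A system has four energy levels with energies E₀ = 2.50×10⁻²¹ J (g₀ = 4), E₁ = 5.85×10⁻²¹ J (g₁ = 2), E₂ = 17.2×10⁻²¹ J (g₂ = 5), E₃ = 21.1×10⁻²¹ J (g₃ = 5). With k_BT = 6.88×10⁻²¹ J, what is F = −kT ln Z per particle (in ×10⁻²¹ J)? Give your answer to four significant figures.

Eᵢ/kT = 0.363372, 0.850291, 2.50000, 3.06686.
Z = Σ gᵢe^(−Eᵢ/kT) = 4·e^(−0.363372) + 2·e^(−0.850291) + 5·e^(−2.50000) + 5·e^(−3.06686) = 2.78131 + 0.854581 + 0.410425 + 0.232836 = 4.27915.
F = −kT ln Z = −6.88 × ln(4.27915) = −6.88 × 1.45375 = -10.00 ×10⁻²¹ J.

-10.00 ×10⁻²¹ J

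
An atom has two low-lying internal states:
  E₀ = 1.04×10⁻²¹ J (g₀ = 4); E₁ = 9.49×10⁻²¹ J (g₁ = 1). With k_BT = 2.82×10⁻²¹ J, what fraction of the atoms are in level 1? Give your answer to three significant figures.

0.0123

Eᵢ/kT = 0.36879, 3.3652.
Z = Σ gᵢe^(−Eᵢ/kT) = 4·e^(−0.36879) + 1·e^(−3.3652) = 2.7663 + 0.034555 = 2.8009.
P₁ = g₁ e^(−E₁/kT) / Z = 0.034555/2.8009 = 0.0123.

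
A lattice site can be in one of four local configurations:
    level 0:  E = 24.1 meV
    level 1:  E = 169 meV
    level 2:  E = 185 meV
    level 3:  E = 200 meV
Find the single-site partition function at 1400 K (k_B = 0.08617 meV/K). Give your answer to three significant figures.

k_BT = 0.08617 × 1400 K = 120.64 meV.
Eᵢ/kT = 0.19977, 1.4009, 1.5335, 1.6578.
Z = Σ e^(−Eᵢ/kT) = e^(−0.19977) + e^(−1.4009) + e^(−1.5335) + e^(−1.6578) = 0.81892 + 0.24638 + 0.21578 + 0.19056 = 1.4716.

Z = 1.47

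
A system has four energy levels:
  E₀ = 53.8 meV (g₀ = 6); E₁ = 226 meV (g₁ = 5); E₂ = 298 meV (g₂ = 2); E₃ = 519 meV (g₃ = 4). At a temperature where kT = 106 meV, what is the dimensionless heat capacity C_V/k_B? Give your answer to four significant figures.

0.5389

Eᵢ/kT = 0.507547, 2.13208, 2.81132, 4.89623.
Z = Σ gᵢe^(−Eᵢ/kT) = 6·e^(−0.507547) + 5·e^(−2.13208) + 2·e^(−2.81132) + 4·e^(−4.89623) = 3.61182 + 0.592952 + 0.120251 + 0.0298988 = 4.35492.
⟨E⟩ = 87.1831 meV, ⟨E²⟩ = 13656.3 meV².
C_V/k_B = (⟨E²⟩ − ⟨E⟩²)/(kT)² = (13656.3 − 7600.89)/11236.0 = 0.5389.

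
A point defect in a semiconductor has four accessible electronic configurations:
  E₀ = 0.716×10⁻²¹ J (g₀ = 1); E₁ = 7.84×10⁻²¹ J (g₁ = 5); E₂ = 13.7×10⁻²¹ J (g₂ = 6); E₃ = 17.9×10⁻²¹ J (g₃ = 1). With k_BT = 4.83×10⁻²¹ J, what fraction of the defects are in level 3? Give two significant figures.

0.011

Eᵢ/kT = 0.1482, 1.623, 2.836, 3.706.
Z = Σ gᵢe^(−Eᵢ/kT) = 1·e^(−0.1482) + 5·e^(−1.623) + 6·e^(−2.836) + 1·e^(−3.706) = 0.8623 + 0.9865 + 0.3520 + 0.02458 = 2.225.
P₃ = g₃ e^(−E₃/kT) / Z = 0.02458/2.225 = 0.011.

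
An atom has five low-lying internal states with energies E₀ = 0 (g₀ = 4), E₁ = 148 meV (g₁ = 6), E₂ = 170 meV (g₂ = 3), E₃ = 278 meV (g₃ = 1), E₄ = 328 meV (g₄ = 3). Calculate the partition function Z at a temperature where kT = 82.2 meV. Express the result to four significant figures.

Z = 5.460

Eᵢ/kT = 0, 1.80049, 2.06813, 3.38200, 3.99027.
Z = Σ gᵢe^(−Eᵢ/kT) = 4·e^(−0) + 6·e^(−1.80049) + 3·e^(−2.06813) + 1·e^(−3.38200) + 3·e^(−3.99027) = 4.00000 + 0.991307 + 0.379266 + 0.0339794 + 0.0554842 = 5.46004.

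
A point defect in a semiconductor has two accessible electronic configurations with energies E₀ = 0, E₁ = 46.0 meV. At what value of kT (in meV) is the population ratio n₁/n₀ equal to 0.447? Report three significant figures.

57.1 meV

n₁/n₀ = exp[−(E₁−E₀)/kT] = 0.447.
⇒ (E₁−E₀)/kT = ln(1/0.447) = ln(2.2371) = 0.80518.
kT = 46.0 meV / 0.80518 = 57.1 meV.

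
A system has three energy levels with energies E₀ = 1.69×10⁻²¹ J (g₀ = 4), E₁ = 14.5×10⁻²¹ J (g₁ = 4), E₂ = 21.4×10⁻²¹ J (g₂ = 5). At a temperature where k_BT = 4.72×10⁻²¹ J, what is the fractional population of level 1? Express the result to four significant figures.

0.06105

Eᵢ/kT = 0.358051, 3.07203, 4.53390.
Z = Σ gᵢe^(−Eᵢ/kT) = 4·e^(−0.358051) + 4·e^(−3.07203) + 5·e^(−4.53390) = 2.79615 + 0.185308 + 0.0536936 = 3.03515.
P₁ = g₁ e^(−E₁/kT) / Z = 0.185308/3.03515 = 0.06105.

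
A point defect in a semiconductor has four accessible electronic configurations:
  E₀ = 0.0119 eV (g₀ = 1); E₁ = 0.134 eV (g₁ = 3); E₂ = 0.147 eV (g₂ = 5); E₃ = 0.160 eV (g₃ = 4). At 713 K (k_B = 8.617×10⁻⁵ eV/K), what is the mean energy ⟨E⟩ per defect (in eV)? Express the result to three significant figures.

0.0886 eV

k_BT = 8.617×10⁻⁵ × 713 K = 0.061439 eV.
Eᵢ/kT = 0.19369, 2.1810, 2.3926, 2.6042.
Z = Σ gᵢe^(−Eᵢ/kT) = 1·e^(−0.19369) + 3·e^(−2.1810) + 5·e^(−2.3926) + 4·e^(−2.6042) = 0.82391 + 0.33879 + 0.45696 + 0.29585 = 1.9155.
⟨E⟩ = Σ Eᵢ gᵢe^(−Eᵢ/kT) / Z = (0.0119·0.82391 + 0.134·0.33879 + 0.147·0.45696 + 0.160·0.29585) / 1.9155 = 0.0886 eV.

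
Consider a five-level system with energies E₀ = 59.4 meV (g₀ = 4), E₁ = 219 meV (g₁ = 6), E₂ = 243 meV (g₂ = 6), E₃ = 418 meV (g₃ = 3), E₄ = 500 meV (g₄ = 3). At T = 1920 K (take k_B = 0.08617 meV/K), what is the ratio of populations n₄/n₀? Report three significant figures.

0.0523

k_BT = 0.08617 × 1920 K = 165.45 meV.
n₄/n₀ = (g₄/g₀) exp[−(E₄−E₀)/kT] = (3/4) × exp(−(440.6 meV)/(165.45 meV)) = (3/4) × exp(-2.6630) = 0.0523.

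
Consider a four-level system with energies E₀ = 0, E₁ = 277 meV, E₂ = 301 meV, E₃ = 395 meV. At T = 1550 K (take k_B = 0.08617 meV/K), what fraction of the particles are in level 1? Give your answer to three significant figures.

k_BT = 0.08617 × 1550 K = 133.56 meV.
Eᵢ/kT = 0, 2.0740, 2.2537, 2.9575.
Z = Σ e^(−Eᵢ/kT) = e^(−0) + e^(−2.0740) + e^(−2.2537) + e^(−2.9575) = 1.0000 + 0.12568 + 0.10501 + 0.051949 = 1.2826.
P₁ = e^(−E₁/kT) / Z = 0.12568/1.2826 = 0.0980.

0.0980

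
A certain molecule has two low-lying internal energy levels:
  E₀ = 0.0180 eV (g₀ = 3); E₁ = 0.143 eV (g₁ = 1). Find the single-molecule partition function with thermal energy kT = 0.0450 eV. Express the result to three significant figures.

Z = 2.05

Eᵢ/kT = 0.40000, 3.1778.
Z = Σ gᵢe^(−Eᵢ/kT) = 3·e^(−0.40000) + 1·e^(−3.1778) = 2.0110 + 0.041677 = 2.0527.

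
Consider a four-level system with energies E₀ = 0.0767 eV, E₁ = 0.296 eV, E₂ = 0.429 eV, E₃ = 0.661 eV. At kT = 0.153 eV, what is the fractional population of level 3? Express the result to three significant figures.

Eᵢ/kT = 0.50131, 1.9346, 2.8039, 4.3203.
Z = Σ e^(−Eᵢ/kT) = e^(−0.50131) + e^(−1.9346) + e^(−2.8039) + e^(−4.3203) = 0.60574 + 0.14448 + 0.060573 + 0.013296 = 0.82409.
P₃ = e^(−E₃/kT) / Z = 0.013296/0.82409 = 0.0161.

0.0161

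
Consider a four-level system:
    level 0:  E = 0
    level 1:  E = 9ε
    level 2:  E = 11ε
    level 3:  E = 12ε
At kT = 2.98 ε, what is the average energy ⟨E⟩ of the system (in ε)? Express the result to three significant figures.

0.850 ε

Eᵢ/kT = 0, 3.0201, 3.6913, 4.0268.
Z = Σ e^(−Eᵢ/kT) = e^(−0) + e^(−3.0201) + e^(−3.6913) + e^(−4.0268) = 1.0000 + 0.048796 + 0.024940 + 0.017831 = 1.0916.
⟨E⟩ = Σ Eᵢ e^(−Eᵢ/kT) / Z = (0·1.0000 + 9·0.048796 + 11·0.024940 + 12·0.017831) / 1.0916 = 0.850 ε.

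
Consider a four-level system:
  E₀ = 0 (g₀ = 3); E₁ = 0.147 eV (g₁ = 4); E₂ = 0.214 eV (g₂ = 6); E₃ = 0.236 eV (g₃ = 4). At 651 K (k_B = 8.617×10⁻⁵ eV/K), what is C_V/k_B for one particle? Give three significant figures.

1.24

k_BT = 8.617×10⁻⁵ × 651 K = 0.056097 eV.
Eᵢ/kT = 0, 2.6205, 3.8148, 4.2070.
Z = Σ gᵢe^(−Eᵢ/kT) = 3·e^(−0) + 4·e^(−2.6205) + 6·e^(−3.8148) + 4·e^(−4.2070) = 3.0000 + 0.29107 + 0.13225 + 0.059564 = 3.4829.
⟨E⟩ = 0.024447 eV, ⟨E²⟩ = 0.0044973 eV².
C_V/k_B = (⟨E²⟩ − ⟨E⟩²)/(kT)² = (0.0044973 − 0.00059766)/0.0031469 = 1.24.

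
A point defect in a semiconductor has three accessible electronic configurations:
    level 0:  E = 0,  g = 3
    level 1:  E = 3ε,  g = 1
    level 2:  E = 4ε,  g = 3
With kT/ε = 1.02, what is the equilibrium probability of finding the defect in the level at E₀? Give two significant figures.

Eᵢ/kT = 0, 2.941, 3.922.
Z = Σ gᵢe^(−Eᵢ/kT) = 3·e^(−0) + 1·e^(−2.941) + 3·e^(−3.922) = 3.000 + 0.05281 + 0.05940 = 3.112.
P₀ = g₀ e^(−E₀/kT) / Z = 3.000/3.112 = 0.96.

0.96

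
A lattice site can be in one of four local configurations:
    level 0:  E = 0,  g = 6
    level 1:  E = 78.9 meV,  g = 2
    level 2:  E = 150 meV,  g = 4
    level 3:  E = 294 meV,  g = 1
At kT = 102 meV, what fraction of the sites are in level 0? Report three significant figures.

Eᵢ/kT = 0, 0.77353, 1.4706, 2.8824.
Z = Σ gᵢe^(−Eᵢ/kT) = 6·e^(−0) + 2·e^(−0.77353) + 4·e^(−1.4706) + 1·e^(−2.8824) = 6.0000 + 0.92276 + 0.91915 + 0.056000 = 7.8979.
P₀ = g₀ e^(−E₀/kT) / Z = 6.0000/7.8979 = 0.760.

0.760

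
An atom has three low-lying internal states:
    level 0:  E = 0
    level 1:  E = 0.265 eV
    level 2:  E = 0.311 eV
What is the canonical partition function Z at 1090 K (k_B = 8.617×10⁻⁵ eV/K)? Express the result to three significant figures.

Z = 1.10

k_BT = 8.617×10⁻⁵ × 1090 K = 0.093925 eV.
Eᵢ/kT = 0, 2.8214, 3.3112.
Z = Σ e^(−Eᵢ/kT) = e^(−0) + e^(−2.8214) + e^(−3.3112) = 1.0000 + 0.059523 + 0.036472 = 1.0960.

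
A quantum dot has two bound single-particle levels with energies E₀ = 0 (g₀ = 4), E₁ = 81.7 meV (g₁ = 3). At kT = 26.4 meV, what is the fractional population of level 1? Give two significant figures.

0.033

Eᵢ/kT = 0, 3.095.
Z = Σ gᵢe^(−Eᵢ/kT) = 4·e^(−0) + 3·e^(−3.095) = 4.000 + 0.1358 = 4.136.
P₁ = g₁ e^(−E₁/kT) / Z = 0.1358/4.136 = 0.033.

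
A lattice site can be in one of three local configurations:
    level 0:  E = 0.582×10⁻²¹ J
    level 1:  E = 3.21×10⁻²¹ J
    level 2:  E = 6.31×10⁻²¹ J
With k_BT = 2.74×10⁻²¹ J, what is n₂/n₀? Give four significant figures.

0.1236

n₂/n₀ = exp[−(E₂−E₀)/kT] = exp(−(5.728 ×10⁻²¹ J)/(2.74 ×10⁻²¹ J)) = exp(-2.09051) = 0.1236.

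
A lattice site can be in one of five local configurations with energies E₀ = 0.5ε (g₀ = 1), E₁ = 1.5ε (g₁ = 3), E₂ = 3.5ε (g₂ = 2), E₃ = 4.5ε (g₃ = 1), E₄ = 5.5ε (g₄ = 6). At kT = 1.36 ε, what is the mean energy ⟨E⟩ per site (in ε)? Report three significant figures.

1.57 ε

Eᵢ/kT = 0.36765, 1.1029, 2.5735, 3.3088, 4.0441.
Z = Σ gᵢe^(−Eᵢ/kT) = 1·e^(−0.36765) + 3·e^(−1.1029) + 2·e^(−2.5735) + 1·e^(−3.3088) + 6·e^(−4.0441) = 0.69236 + 0.99572 + 0.15254 + 0.036560 + 0.10515 = 1.9823.
⟨E⟩ = Σ Eᵢ gᵢe^(−Eᵢ/kT) / Z = (0.5·0.69236 + 1.5·0.99572 + 3.5·0.15254 + 4.5·0.036560 + 5.5·0.10515) / 1.9823 = 1.57 ε.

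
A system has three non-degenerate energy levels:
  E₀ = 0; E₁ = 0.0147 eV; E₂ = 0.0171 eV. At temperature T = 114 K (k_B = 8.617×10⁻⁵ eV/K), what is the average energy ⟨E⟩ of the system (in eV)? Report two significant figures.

0.0045 eV

k_BT = 8.617×10⁻⁵ × 114 K = 0.009823 eV.
Eᵢ/kT = 0, 1.496, 1.741.
Z = Σ e^(−Eᵢ/kT) = e^(−0) + e^(−1.496) + e^(−1.741) = 1.000 + 0.2240 + 0.1753 = 1.399.
⟨E⟩ = Σ Eᵢ e^(−Eᵢ/kT) / Z = (0·1.000 + 0.0147·0.2240 + 0.0171·0.1753) / 1.399 = 0.0045 eV.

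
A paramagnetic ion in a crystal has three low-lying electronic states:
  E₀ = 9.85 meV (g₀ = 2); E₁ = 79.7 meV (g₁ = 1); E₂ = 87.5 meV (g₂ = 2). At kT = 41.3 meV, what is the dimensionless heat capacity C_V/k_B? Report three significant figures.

0.519

Eᵢ/kT = 0.23850, 1.9298, 2.1186.
Z = Σ gᵢe^(−Eᵢ/kT) = 2·e^(−0.23850) + 1·e^(−1.9298) + 2·e^(−2.1186) = 1.5756 + 0.14518 + 0.24040 = 1.9612.
⟨E⟩ = 24.539 meV, ⟨E²⟩ = 1486.7 meV².
C_V/k_B = (⟨E²⟩ − ⟨E⟩²)/(kT)² = (1486.7 − 602.16)/1705.7 = 0.519.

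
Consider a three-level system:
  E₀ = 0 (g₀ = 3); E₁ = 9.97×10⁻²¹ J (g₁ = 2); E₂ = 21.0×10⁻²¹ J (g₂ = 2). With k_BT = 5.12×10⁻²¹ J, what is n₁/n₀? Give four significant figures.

0.09511

n₁/n₀ = (g₁/g₀) exp[−(E₁−E₀)/kT] = (2/3) × exp(−(9.97 ×10⁻²¹ J)/(5.12 ×10⁻²¹ J)) = (2/3) × exp(-1.94727) = 0.09511.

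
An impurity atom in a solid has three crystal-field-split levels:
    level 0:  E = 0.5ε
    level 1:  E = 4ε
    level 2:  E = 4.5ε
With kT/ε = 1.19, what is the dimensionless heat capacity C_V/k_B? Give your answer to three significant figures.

Eᵢ/kT = 0.42017, 3.3613, 3.7815.
Z = Σ e^(−Eᵢ/kT) = e^(−0.42017) + e^(−3.3613) + e^(−3.7815) = 0.65694 + 0.034690 + 0.022788 = 0.71442.
⟨E⟩ = 0.79754 ε, ⟨E²⟩ = 1.6527 ε².
C_V/k_B = (⟨E²⟩ − ⟨E⟩²)/(kT)² = (1.6527 − 0.63607)/1.4161 = 0.718.

0.718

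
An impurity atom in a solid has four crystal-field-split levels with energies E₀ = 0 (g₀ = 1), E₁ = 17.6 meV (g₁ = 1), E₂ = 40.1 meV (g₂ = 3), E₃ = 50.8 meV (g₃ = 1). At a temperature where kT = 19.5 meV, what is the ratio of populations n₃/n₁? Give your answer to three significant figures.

n₃/n₁ = (g₃/g₁) exp[−(E₃−E₁)/kT] = (1/1) × exp(−(33.2 meV)/(19.5 meV)) = (1/1) × exp(-1.7026) = 0.182.

0.182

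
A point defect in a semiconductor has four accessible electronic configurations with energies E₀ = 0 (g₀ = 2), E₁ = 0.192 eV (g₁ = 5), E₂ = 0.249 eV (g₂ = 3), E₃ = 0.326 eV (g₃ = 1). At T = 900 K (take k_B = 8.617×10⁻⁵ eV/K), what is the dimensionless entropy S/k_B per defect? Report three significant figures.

k_BT = 8.617×10⁻⁵ × 900 K = 0.077553 eV.
Eᵢ/kT = 0, 2.4757, 3.2107, 4.2036.
Z = Σ gᵢe^(−Eᵢ/kT) = 2·e^(−0) + 5·e^(−2.4757) + 3·e^(−3.2107) + 1·e^(−4.2036) = 2.0000 + 0.42052 + 0.12099 + 0.014942 = 2.5565.
⟨E⟩ = Σ EᵢPᵢ = 0.045272 eV.
S/k_B = ln Z + ⟨E⟩/kT = ln(2.5565) + 0.045272/0.077553 = 0.93864 + 0.58376 = 1.52.

1.52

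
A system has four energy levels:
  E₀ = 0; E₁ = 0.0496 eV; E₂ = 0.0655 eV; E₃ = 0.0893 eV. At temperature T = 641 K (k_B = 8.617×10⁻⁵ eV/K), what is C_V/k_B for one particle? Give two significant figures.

k_BT = 8.617×10⁻⁵ × 641 K = 0.05523 eV.
Eᵢ/kT = 0, 0.8981, 1.186, 1.617.
Z = Σ e^(−Eᵢ/kT) = e^(−0) + e^(−0.8981) + e^(−1.186) + e^(−1.617) = 1.000 + 0.4073 + 0.3054 + 0.1985 = 1.911.
⟨E⟩ = 0.03031 eV, ⟨E²⟩ = 0.002038 eV².
C_V/k_B = (⟨E²⟩ − ⟨E⟩²)/(kT)² = (0.002038 − 0.0009187)/0.003050 = 0.37.

0.37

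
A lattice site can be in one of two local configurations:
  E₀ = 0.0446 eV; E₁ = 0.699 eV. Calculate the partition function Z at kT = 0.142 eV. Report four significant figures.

Z = 0.7377

Eᵢ/kT = 0.314085, 4.92254.
Z = Σ e^(−Eᵢ/kT) = e^(−0.314085) + e^(−4.92254) = 0.730457 + 0.00728061 = 0.737738.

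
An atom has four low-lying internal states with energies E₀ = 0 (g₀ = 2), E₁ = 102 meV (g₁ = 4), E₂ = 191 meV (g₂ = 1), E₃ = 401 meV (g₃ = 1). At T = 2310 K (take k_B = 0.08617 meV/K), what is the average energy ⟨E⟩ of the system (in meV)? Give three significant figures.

k_BT = 0.08617 × 2310 K = 199.05 meV.
Eᵢ/kT = 0, 0.51243, 0.95956, 2.0146.
Z = Σ gᵢe^(−Eᵢ/kT) = 2·e^(−0) + 4·e^(−0.51243) + 1·e^(−0.95956) + 1·e^(−2.0146) = 2.0000 + 2.3962 + 0.38306 + 0.13337 = 4.9126.
⟨E⟩ = Σ Eᵢ gᵢe^(−Eᵢ/kT) / Z = (0·2.0000 + 102·2.3962 + 191·0.38306 + 401·0.13337) / 4.9126 = 75.5 meV.

75.5 meV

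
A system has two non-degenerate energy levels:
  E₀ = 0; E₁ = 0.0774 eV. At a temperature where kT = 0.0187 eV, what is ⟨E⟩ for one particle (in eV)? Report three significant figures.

0.00121 eV

Eᵢ/kT = 0, 4.1390.
Z = Σ e^(−Eᵢ/kT) = e^(−0) + e^(−4.1390) = 1.0000 + 0.015939 = 1.0159.
⟨E⟩ = Σ Eᵢ e^(−Eᵢ/kT) / Z = (0·1.0000 + 0.0774·0.015939) / 1.0159 = 0.00121 eV.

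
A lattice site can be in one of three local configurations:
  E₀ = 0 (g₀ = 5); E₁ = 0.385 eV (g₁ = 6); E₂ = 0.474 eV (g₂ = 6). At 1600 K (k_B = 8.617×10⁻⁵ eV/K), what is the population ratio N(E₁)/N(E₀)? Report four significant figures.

0.07353

k_BT = 8.617×10⁻⁵ × 1600 K = 0.137872 eV.
n₁/n₀ = (g₁/g₀) exp[−(E₁−E₀)/kT] = (6/5) × exp(−(0.385 eV)/(0.137872 eV)) = (6/5) × exp(-2.79245) = 0.07353.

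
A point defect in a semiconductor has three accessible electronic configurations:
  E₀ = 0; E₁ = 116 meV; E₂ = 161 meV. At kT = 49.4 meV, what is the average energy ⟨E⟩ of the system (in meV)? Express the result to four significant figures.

15.23 meV

Eᵢ/kT = 0, 2.34818, 3.25911.
Z = Σ e^(−Eᵢ/kT) = e^(−0) + e^(−2.34818) + e^(−3.25911) = 1.00000 + 0.0955429 + 0.0384226 = 1.13397.
⟨E⟩ = Σ Eᵢ e^(−Eᵢ/kT) / Z = (0·1.00000 + 116·0.0955429 + 161·0.0384226) / 1.13397 = 15.23 meV.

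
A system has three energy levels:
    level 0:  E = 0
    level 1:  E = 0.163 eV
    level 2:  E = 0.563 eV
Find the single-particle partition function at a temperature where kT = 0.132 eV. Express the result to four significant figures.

Z = 1.305

Eᵢ/kT = 0, 1.23485, 4.26515.
Z = Σ e^(−Eᵢ/kT) = e^(−0) + e^(−1.23485) + e^(−4.26515) = 1.00000 + 0.290878 + 0.0140498 = 1.30493.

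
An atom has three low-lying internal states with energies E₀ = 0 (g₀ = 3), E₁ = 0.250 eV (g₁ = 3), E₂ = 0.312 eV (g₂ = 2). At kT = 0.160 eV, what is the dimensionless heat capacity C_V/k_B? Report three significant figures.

0.514

Eᵢ/kT = 0, 1.5625, 1.9500.
Z = Σ gᵢe^(−Eᵢ/kT) = 3·e^(−0) + 3·e^(−1.5625) + 2·e^(−1.9500) = 3.0000 + 0.62883 + 0.28455 = 3.9134.
⟨E⟩ = 0.062858 eV, ⟨E²⟩ = 0.017121 eV².
C_V/k_B = (⟨E²⟩ − ⟨E⟩²)/(kT)² = (0.017121 − 0.0039511)/0.025600 = 0.514.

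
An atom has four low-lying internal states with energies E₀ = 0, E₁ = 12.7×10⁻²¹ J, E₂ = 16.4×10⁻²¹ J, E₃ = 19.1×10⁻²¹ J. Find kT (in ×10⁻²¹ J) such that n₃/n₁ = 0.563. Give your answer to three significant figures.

11.1 ×10⁻²¹ J

n₃/n₁ = exp[−(E₃−E₁)/kT] = 0.563.
⇒ (E₃−E₁)/kT = ln(1/0.563) = ln(1.7762) = 0.57448.
kT = 6.4 ×10⁻²¹ J / 0.57448 = 11.1 ×10⁻²¹ J.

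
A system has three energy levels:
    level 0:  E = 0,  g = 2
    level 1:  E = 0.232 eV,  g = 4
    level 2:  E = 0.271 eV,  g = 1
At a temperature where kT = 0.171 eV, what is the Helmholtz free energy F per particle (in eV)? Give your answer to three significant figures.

Eᵢ/kT = 0, 1.3567, 1.5848.
Z = Σ gᵢe^(−Eᵢ/kT) = 2·e^(−0) + 4·e^(−1.3567) + 1·e^(−1.5848) = 2.0000 + 1.0300 + 0.20499 = 3.2350.
F = −kT ln Z = −0.171 × ln(3.2350) = −0.171 × 1.1740 = -0.201 eV.

-0.201 eV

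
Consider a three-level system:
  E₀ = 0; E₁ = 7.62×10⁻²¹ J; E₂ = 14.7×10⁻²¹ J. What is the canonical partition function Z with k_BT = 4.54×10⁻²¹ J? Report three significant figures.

Z = 1.23

Eᵢ/kT = 0, 1.6784, 3.2379.
Z = Σ e^(−Eᵢ/kT) = e^(−0) + e^(−1.6784) + e^(−3.2379) = 1.0000 + 0.18667 + 0.039246 = 1.2259.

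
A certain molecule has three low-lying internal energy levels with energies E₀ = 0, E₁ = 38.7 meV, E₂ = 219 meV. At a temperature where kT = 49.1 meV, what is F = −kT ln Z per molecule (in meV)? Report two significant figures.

Eᵢ/kT = 0, 0.7882, 4.460.
Z = Σ e^(−Eᵢ/kT) = e^(−0) + e^(−0.7882) + e^(−4.460) = 1.000 + 0.4547 + 0.01156 = 1.466.
F = −kT ln Z = −49.1 × ln(1.466) = −49.1 × 0.3825 = -19 meV.

-19 meV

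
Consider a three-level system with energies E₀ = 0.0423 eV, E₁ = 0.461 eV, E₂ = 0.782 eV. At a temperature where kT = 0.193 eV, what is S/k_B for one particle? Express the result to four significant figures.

0.4187

Eᵢ/kT = 0.219171, 2.38860, 4.05181.
Z = Σ e^(−Eᵢ/kT) = e^(−0.219171) + e^(−2.38860) + e^(−4.05181) = 0.803184 + 0.0917581 + 0.0173909 = 0.912333.
⟨E⟩ = Σ EᵢPᵢ = 0.0985110 eV.
S/k_B = ln Z + ⟨E⟩/kT = ln(0.912333) + 0.0985110/0.193 = -0.0917502 + 0.510420 = 0.4187.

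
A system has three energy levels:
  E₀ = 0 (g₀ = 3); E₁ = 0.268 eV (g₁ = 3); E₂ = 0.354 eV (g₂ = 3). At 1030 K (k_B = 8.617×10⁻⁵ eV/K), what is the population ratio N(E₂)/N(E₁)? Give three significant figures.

0.379

k_BT = 8.617×10⁻⁵ × 1030 K = 0.088755 eV.
n₂/n₁ = (g₂/g₁) exp[−(E₂−E₁)/kT] = (3/3) × exp(−(0.086 eV)/(0.088755 eV)) = (3/3) × exp(-0.96896) = 0.379.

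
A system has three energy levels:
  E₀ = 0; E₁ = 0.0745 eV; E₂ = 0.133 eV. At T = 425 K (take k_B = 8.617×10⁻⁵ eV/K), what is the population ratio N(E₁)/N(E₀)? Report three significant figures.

0.131

k_BT = 8.617×10⁻⁵ × 425 K = 0.036622 eV.
n₁/n₀ = exp[−(E₁−E₀)/kT] = exp(−(0.0745 eV)/(0.036622 eV)) = exp(-2.0343) = 0.131.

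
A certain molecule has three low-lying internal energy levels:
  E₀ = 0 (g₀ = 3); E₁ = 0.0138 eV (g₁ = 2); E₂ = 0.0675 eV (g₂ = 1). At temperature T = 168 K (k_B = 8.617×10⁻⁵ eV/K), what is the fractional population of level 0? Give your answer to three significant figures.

0.794

k_BT = 8.617×10⁻⁵ × 168 K = 0.014477 eV.
Eᵢ/kT = 0, 0.95324, 4.6626.
Z = Σ gᵢe^(−Eᵢ/kT) = 3·e^(−0) + 2·e^(−0.95324) + 1·e^(−4.6626) = 3.0000 + 0.77098 + 0.0094419 = 3.7804.
P₀ = g₀ e^(−E₀/kT) / Z = 3.0000/3.7804 = 0.794.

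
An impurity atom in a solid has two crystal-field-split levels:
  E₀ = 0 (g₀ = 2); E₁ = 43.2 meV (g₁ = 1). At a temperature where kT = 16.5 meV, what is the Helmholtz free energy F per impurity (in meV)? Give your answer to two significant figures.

-12 meV

Eᵢ/kT = 0, 2.618.
Z = Σ gᵢe^(−Eᵢ/kT) = 2·e^(−0) + 1·e^(−2.618) = 2.000 + 0.07295 = 2.073.
F = −kT ln Z = −16.5 × ln(2.073) = −16.5 × 0.7290 = -12 meV.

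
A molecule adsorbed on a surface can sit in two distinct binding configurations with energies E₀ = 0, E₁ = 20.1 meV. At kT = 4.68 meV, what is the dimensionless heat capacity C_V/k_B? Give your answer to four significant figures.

Eᵢ/kT = 0, 4.29487.
Z = Σ e^(−Eᵢ/kT) = e^(−0) + e^(−4.29487) = 1.00000 + 0.0136383 = 1.01364.
⟨E⟩ = 0.270441 meV, ⟨E²⟩ = 5.43586 meV².
C_V/k_B = (⟨E²⟩ − ⟨E⟩²)/(kT)² = (5.43586 − 0.0731383)/21.9024 = 0.2448.

0.2448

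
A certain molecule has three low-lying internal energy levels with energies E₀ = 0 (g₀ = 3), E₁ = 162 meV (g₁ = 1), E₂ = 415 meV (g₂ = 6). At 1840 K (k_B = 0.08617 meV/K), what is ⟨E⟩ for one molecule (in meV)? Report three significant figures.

k_BT = 0.08617 × 1840 K = 158.55 meV.
Eᵢ/kT = 0, 1.0218, 2.6175.
Z = Σ gᵢe^(−Eᵢ/kT) = 3·e^(−0) + 1·e^(−1.0218) + 6·e^(−2.6175) = 3.0000 + 0.35995 + 0.43791 = 3.7979.
⟨E⟩ = Σ Eᵢ gᵢe^(−Eᵢ/kT) / Z = (0·3.0000 + 162·0.35995 + 415·0.43791) / 3.7979 = 63.2 meV.

63.2 meV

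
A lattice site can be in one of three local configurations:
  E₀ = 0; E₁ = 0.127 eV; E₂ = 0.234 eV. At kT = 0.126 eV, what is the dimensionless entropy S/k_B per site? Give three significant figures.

Eᵢ/kT = 0, 1.0079, 1.8571.
Z = Σ e^(−Eᵢ/kT) = e^(−0) + e^(−1.0079) + e^(−1.8571) = 1.0000 + 0.36498 + 0.15612 = 1.5211.
⟨E⟩ = Σ EᵢPᵢ = 0.054490 eV.
S/k_B = ln Z + ⟨E⟩/kT = ln(1.5211) + 0.054490/0.126 = 0.41943 + 0.43246 = 0.852.

0.852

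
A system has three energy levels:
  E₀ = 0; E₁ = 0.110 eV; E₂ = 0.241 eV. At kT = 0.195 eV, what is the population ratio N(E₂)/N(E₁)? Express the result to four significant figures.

0.5108

n₂/n₁ = exp[−(E₂−E₁)/kT] = exp(−(0.131 eV)/(0.195 eV)) = exp(-0.671795) = 0.5108.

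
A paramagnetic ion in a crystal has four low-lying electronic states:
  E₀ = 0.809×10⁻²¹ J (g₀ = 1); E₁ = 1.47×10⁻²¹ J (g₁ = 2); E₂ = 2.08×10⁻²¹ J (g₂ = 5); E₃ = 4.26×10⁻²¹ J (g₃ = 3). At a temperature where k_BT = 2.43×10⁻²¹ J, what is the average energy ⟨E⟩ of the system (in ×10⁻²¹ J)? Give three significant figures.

Eᵢ/kT = 0.33292, 0.60494, 0.85597, 1.7531.
Z = Σ gᵢe^(−Eᵢ/kT) = 1·e^(−0.33292) + 2·e^(−0.60494) + 5·e^(−0.85597) + 3·e^(−1.7531) = 0.71683 + 1.0922 + 2.1244 + 0.51971 = 4.4531.
⟨E⟩ = Σ Eᵢ gᵢe^(−Eᵢ/kT) / Z = (0.809·0.71683 + 1.47·1.0922 + 2.08·2.1244 + 4.26·0.51971) / 4.4531 = 1.98 ×10⁻²¹ J.

1.98 ×10⁻²¹ J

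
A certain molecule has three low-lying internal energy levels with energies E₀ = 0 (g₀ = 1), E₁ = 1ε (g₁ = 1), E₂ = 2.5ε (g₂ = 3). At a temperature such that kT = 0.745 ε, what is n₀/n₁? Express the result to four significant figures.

n₀/n₁ = (g₀/g₁) exp[−(E₀−E₁)/kT] = (1/1) × exp(−(-1ε)/(0.745ε)) = (1/1) × exp(1.34228) = 3.828.

3.828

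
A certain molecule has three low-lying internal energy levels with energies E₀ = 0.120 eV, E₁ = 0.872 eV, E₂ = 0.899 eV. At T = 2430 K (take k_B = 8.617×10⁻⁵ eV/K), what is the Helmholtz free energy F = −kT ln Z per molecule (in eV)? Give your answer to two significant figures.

0.11 eV

k_BT = 8.617×10⁻⁵ × 2430 K = 0.2094 eV.
Eᵢ/kT = 0.5731, 4.164, 4.293.
Z = Σ e^(−Eᵢ/kT) = e^(−0.5731) + e^(−4.164) + e^(−4.293) = 0.5638 + 0.01555 + 0.01366 = 0.5930.
F = −kT ln Z = −0.2094 × ln(0.5930) = −0.2094 × -0.5226 = 0.11 eV.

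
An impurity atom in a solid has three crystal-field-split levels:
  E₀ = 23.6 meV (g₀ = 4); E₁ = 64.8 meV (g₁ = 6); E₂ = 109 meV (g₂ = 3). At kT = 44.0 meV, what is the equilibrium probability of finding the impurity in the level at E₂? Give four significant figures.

0.06350

Eᵢ/kT = 0.536364, 1.47273, 2.47727.
Z = Σ gᵢe^(−Eᵢ/kT) = 4·e^(−0.536364) + 6·e^(−1.47273) + 3·e^(−2.47727) = 2.33948 + 1.37579 + 0.251916 = 3.96719.
P₂ = g₂ e^(−E₂/kT) / Z = 0.251916/3.96719 = 0.06350.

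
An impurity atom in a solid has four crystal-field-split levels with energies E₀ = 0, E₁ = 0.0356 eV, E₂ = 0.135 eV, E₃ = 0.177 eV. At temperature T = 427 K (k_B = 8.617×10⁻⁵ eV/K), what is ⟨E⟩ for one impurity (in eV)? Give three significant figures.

k_BT = 8.617×10⁻⁵ × 427 K = 0.036795 eV.
Eᵢ/kT = 0, 0.96752, 3.6690, 4.8104.
Z = Σ e^(−Eᵢ/kT) = e^(−0) + e^(−0.96752) + e^(−3.6690) + e^(−4.8104) = 1.0000 + 0.38002 + 0.025502 + 0.0081446 = 1.4137.
⟨E⟩ = Σ Eᵢ e^(−Eᵢ/kT) / Z = (0·1.0000 + 0.0356·0.38002 + 0.135·0.025502 + 0.177·0.0081446) / 1.4137 = 0.0130 eV.

0.0130 eV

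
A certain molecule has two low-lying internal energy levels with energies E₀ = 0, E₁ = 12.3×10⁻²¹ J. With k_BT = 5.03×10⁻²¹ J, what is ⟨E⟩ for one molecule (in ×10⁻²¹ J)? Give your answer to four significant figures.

0.9813 ×10⁻²¹ J

Eᵢ/kT = 0, 2.44533.
Z = Σ e^(−Eᵢ/kT) = e^(−0) + e^(−2.44533) = 1.00000 + 0.0866975 = 1.08670.
⟨E⟩ = Σ Eᵢ e^(−Eᵢ/kT) / Z = (0·1.00000 + 12.3·0.0866975) / 1.08670 = 0.9813 ×10⁻²¹ J.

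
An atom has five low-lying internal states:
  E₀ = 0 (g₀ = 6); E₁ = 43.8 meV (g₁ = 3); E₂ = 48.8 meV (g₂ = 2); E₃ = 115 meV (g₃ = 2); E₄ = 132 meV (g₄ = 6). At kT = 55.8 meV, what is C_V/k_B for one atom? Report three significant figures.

0.469

Eᵢ/kT = 0, 0.78495, 0.87455, 2.0609, 2.3656.
Z = Σ gᵢe^(−Eᵢ/kT) = 6·e^(−0) + 3·e^(−0.78495) + 2·e^(−0.87455) + 2·e^(−2.0609) + 6·e^(−2.3656) = 6.0000 + 1.3684 + 0.83410 + 0.25468 + 0.56336 = 9.0205.
⟨E⟩ = 22.647 meV, ⟨E²⟩ = 1972.8 meV².
C_V/k_B = (⟨E²⟩ − ⟨E⟩²)/(kT)² = (1972.8 − 512.89)/3113.6 = 0.469.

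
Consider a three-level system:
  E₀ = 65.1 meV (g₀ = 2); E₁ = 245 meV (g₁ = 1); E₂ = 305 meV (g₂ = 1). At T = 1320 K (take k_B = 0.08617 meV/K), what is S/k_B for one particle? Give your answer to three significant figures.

k_BT = 0.08617 × 1320 K = 113.74 meV.
Eᵢ/kT = 0.57236, 2.1540, 2.6816.
Z = Σ gᵢe^(−Eᵢ/kT) = 2·e^(−0.57236) + 1·e^(−2.1540) + 1·e^(−2.6816) = 1.1284 + 0.11602 + 0.068454 = 1.3129.
⟨E⟩ = Σ EᵢPᵢ = 93.505 meV.
S/k_B = ln Z + ⟨E⟩/kT = ln(1.3129) + 93.505/113.74 = 0.27224 + 0.82209 = 1.09.

1.09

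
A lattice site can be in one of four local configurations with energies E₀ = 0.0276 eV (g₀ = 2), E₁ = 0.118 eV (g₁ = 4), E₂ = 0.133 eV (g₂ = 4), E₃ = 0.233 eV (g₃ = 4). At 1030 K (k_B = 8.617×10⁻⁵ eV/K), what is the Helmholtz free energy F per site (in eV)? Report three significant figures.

-0.116 eV

k_BT = 8.617×10⁻⁵ × 1030 K = 0.088755 eV.
Eᵢ/kT = 0.31097, 1.3295, 1.4985, 2.6252.
Z = Σ gᵢe^(−Eᵢ/kT) = 2·e^(−0.31097) + 4·e^(−1.3295) + 4·e^(−1.4985) + 4·e^(−2.6252) = 1.4655 + 1.0584 + 0.89386 + 0.28970 = 3.7075.
F = −kT ln Z = −0.088755 × ln(3.7075) = −0.088755 × 1.3104 = -0.116 eV.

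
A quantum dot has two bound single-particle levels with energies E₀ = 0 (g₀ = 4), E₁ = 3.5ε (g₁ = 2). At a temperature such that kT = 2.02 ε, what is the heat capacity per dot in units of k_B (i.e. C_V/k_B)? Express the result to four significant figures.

Eᵢ/kT = 0, 1.73267.
Z = Σ gᵢe^(−Eᵢ/kT) = 4·e^(−0) + 2·e^(−1.73267) = 4.00000 + 0.353623 = 4.35362.
⟨E⟩ = 0.284288 ε, ⟨E²⟩ = 0.995007 ε².
C_V/k_B = (⟨E²⟩ − ⟨E⟩²)/(kT)² = (0.995007 − 0.0808197)/4.08040 = 0.2240.

0.2240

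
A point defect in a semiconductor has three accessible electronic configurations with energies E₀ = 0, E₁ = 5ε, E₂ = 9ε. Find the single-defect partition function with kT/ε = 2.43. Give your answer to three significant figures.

Eᵢ/kT = 0, 2.0576, 3.7037.
Z = Σ e^(−Eᵢ/kT) = e^(−0) + e^(−2.0576) + e^(−3.7037) = 1.0000 + 0.12776 + 0.024632 = 1.1524.

Z = 1.15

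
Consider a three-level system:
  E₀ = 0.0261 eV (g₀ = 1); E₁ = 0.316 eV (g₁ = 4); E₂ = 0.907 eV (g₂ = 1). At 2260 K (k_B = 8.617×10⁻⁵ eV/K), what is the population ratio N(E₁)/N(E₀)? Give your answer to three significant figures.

0.903

k_BT = 8.617×10⁻⁵ × 2260 K = 0.19474 eV.
n₁/n₀ = (g₁/g₀) exp[−(E₁−E₀)/kT] = (4/1) × exp(−(0.2899 eV)/(0.19474 eV)) = (4/1) × exp(-1.4887) = 0.903.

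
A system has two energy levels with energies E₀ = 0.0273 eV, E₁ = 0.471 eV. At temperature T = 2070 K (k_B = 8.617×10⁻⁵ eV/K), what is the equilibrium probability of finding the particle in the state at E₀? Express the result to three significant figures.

k_BT = 8.617×10⁻⁵ × 2070 K = 0.17837 eV.
Eᵢ/kT = 0.15305, 2.6406.
Z = Σ e^(−Eᵢ/kT) = e^(−0.15305) + e^(−2.6406) = 0.85809 + 0.071318 = 0.92941.
P₀ = e^(−E₀/kT) / Z = 0.85809/0.92941 = 0.923.

0.923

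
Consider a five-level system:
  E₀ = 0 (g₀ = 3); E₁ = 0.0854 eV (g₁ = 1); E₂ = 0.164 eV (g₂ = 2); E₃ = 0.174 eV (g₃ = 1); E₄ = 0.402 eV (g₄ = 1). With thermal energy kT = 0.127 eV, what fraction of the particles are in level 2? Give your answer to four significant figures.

Eᵢ/kT = 0, 0.672441, 1.29134, 1.37008, 3.16535.
Z = Σ gᵢe^(−Eᵢ/kT) = 3·e^(−0) + 1·e^(−0.672441) + 2·e^(−1.29134) + 1·e^(−1.37008) + 1·e^(−3.16535) = 3.00000 + 0.510461 + 0.549804 + 0.254087 + 0.0421994 = 4.35655.
P₂ = g₂ e^(−E₂/kT) / Z = 0.549804/4.35655 = 0.1262.

0.1262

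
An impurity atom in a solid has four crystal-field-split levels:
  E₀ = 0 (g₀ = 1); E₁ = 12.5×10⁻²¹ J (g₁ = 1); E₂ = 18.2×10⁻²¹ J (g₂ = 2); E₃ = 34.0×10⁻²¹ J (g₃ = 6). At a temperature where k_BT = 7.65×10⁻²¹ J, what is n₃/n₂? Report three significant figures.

0.380

n₃/n₂ = (g₃/g₂) exp[−(E₃−E₂)/kT] = (6/2) × exp(−(15.8 ×10⁻²¹ J)/(7.65 ×10⁻²¹ J)) = (6/2) × exp(-2.0654) = 0.380.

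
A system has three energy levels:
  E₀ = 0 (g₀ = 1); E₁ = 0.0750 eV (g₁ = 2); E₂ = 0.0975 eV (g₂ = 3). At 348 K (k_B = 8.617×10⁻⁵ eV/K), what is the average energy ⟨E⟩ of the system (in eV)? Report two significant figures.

k_BT = 8.617×10⁻⁵ × 348 K = 0.02999 eV.
Eᵢ/kT = 0, 2.501, 3.251.
Z = Σ gᵢe^(−Eᵢ/kT) = 1·e^(−0) + 2·e^(−2.501) + 3·e^(−3.251) = 1.000 + 0.1640 + 0.1162 = 1.280.
⟨E⟩ = Σ Eᵢ gᵢe^(−Eᵢ/kT) / Z = (0·1.000 + 0.0750·0.1640 + 0.0975·0.1162) / 1.280 = 0.018 eV.

0.018 eV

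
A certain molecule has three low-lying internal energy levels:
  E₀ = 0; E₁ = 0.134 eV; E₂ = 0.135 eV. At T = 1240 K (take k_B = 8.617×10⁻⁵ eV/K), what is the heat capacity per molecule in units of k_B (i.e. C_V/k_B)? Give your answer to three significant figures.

0.366

k_BT = 8.617×10⁻⁵ × 1240 K = 0.10685 eV.
Eᵢ/kT = 0, 1.2541, 1.2635.
Z = Σ e^(−Eᵢ/kT) = e^(−0) + e^(−1.2541) + e^(−1.2635) = 1.0000 + 0.28533 + 0.28266 = 1.5680.
⟨E⟩ = 0.048720 eV, ⟨E²⟩ = 0.0065528 eV².
C_V/k_B = (⟨E²⟩ − ⟨E⟩²)/(kT)² = (0.0065528 − 0.0023736)/0.011417 = 0.366.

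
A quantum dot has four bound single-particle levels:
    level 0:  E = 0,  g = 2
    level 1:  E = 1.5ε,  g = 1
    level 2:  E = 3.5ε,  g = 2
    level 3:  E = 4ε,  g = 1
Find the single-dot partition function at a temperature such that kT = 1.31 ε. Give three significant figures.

Eᵢ/kT = 0, 1.1450, 2.6718, 3.0534.
Z = Σ gᵢe^(−Eᵢ/kT) = 2·e^(−0) + 1·e^(−1.1450) + 2·e^(−2.6718) + 1·e^(−3.0534) = 2.0000 + 0.31822 + 0.13826 + 0.047198 = 2.5037.

Z = 2.50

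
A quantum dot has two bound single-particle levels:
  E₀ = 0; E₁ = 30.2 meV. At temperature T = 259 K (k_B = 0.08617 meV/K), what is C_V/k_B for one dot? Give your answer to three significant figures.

0.299

k_BT = 0.08617 × 259 K = 22.318 meV.
Eᵢ/kT = 0, 1.3532.
Z = Σ e^(−Eᵢ/kT) = e^(−0) + e^(−1.3532) = 1.0000 + 0.25841 = 1.2584.
⟨E⟩ = 6.2015 meV, ⟨E²⟩ = 187.29 meV².
C_V/k_B = (⟨E²⟩ − ⟨E⟩²)/(kT)² = (187.29 − 38.459)/498.09 = 0.299.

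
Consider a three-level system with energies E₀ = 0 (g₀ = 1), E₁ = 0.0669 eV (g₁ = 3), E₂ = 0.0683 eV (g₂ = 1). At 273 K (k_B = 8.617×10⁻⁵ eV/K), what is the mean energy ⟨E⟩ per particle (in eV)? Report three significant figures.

k_BT = 8.617×10⁻⁵ × 273 K = 0.023524 eV.
Eᵢ/kT = 0, 2.8439, 2.9034.
Z = Σ gᵢe^(−Eᵢ/kT) = 1·e^(−0) + 3·e^(−2.8439) + 1·e^(−2.9034) = 1.0000 + 0.17459 + 0.054836 = 1.2294.
⟨E⟩ = Σ Eᵢ gᵢe^(−Eᵢ/kT) / Z = (0·1.0000 + 0.0669·0.17459 + 0.0683·0.054836) / 1.2294 = 0.0125 eV.

0.0125 eV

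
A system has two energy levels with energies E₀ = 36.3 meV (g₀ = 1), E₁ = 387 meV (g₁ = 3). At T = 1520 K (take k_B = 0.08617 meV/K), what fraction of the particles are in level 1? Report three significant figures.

0.171

k_BT = 0.08617 × 1520 K = 130.98 meV.
Eᵢ/kT = 0.27714, 2.9546.
Z = Σ gᵢe^(−Eᵢ/kT) = 1·e^(−0.27714) + 3·e^(−2.9546) = 0.75795 + 0.15630 = 0.91425.
P₁ = g₁ e^(−E₁/kT) / Z = 0.15630/0.91425 = 0.171.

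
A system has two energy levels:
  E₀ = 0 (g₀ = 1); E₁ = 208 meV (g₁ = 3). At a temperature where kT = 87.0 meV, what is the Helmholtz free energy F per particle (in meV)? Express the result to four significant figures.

-21.11 meV

Eᵢ/kT = 0, 2.39080.
Z = Σ gᵢe^(−Eᵢ/kT) = 1·e^(−0) + 3·e^(−2.39080) = 1.00000 + 0.274669 = 1.27467.
F = −kT ln Z = −87.0 × ln(1.27467) = −87.0 × 0.242687 = -21.11 meV.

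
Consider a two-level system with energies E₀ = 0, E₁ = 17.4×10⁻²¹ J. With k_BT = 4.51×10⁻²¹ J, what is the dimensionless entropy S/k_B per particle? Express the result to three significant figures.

0.101

Eᵢ/kT = 0, 3.8581.
Z = Σ e^(−Eᵢ/kT) = e^(−0) + e^(−3.8581) = 1.0000 + 0.021108 = 1.0211.
⟨E⟩ = Σ EᵢPᵢ = 0.35969 ×10⁻²¹ J.
S/k_B = ln Z + ⟨E⟩/kT = ln(1.0211) + 0.35969/4.51 = 0.020880 + 0.079754 = 0.101.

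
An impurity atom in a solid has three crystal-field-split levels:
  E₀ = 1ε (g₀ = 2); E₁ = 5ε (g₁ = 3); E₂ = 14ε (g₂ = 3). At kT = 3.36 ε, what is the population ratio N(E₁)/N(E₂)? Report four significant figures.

14.56

n₁/n₂ = (g₁/g₂) exp[−(E₁−E₂)/kT] = (3/3) × exp(−(-9ε)/(3.36ε)) = (3/3) × exp(2.67857) = 14.56.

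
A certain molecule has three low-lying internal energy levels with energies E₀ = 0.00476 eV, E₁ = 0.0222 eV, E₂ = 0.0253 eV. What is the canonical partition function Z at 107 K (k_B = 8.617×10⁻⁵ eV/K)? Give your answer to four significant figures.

k_BT = 8.617×10⁻⁵ × 107 K = 0.00922019 eV.
Eᵢ/kT = 0.516258, 2.40776, 2.74398.
Z = Σ e^(−Eᵢ/kT) = e^(−0.516258) + e^(−2.40776) + e^(−2.74398) = 0.596749 + 0.0900167 + 0.0643139 = 0.751080.

Z = 0.7511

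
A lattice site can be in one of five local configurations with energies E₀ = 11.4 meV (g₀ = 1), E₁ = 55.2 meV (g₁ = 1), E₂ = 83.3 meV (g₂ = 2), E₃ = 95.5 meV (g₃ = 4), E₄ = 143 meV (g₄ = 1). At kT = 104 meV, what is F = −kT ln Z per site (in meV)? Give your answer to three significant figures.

Eᵢ/kT = 0.10962, 0.53077, 0.80096, 0.91827, 1.3750.
Z = Σ gᵢe^(−Eᵢ/kT) = 1·e^(−0.10962) + 1·e^(−0.53077) + 2·e^(−0.80096) + 4·e^(−0.91827) + 1·e^(−1.3750) = 0.89617 + 0.58815 + 0.89780 + 1.5968 + 0.25284 = 4.2318.
F = −kT ln Z = −104 × ln(4.2318) = −104 × 1.4426 = -150 meV.

-150 meV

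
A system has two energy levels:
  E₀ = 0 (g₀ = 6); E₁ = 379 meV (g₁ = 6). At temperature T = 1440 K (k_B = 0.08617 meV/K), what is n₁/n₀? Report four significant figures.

k_BT = 0.08617 × 1440 K = 124.085 meV.
n₁/n₀ = (g₁/g₀) exp[−(E₁−E₀)/kT] = (6/6) × exp(−(379 meV)/(124.085 meV)) = (6/6) × exp(-3.05436) = 0.04715.

0.04715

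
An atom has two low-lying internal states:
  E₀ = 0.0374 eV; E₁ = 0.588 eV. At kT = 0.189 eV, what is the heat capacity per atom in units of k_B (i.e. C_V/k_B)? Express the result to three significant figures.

Eᵢ/kT = 0.19788, 3.1111.
Z = Σ e^(−Eᵢ/kT) = e^(−0.19788) + e^(−3.1111) = 0.82047 + 0.044552 = 0.86502.
⟨E⟩ = 0.065758 eV, ⟨E²⟩ = 0.019134 eV².
C_V/k_B = (⟨E²⟩ − ⟨E⟩²)/(kT)² = (0.019134 − 0.0043241)/0.035721 = 0.415.

0.415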